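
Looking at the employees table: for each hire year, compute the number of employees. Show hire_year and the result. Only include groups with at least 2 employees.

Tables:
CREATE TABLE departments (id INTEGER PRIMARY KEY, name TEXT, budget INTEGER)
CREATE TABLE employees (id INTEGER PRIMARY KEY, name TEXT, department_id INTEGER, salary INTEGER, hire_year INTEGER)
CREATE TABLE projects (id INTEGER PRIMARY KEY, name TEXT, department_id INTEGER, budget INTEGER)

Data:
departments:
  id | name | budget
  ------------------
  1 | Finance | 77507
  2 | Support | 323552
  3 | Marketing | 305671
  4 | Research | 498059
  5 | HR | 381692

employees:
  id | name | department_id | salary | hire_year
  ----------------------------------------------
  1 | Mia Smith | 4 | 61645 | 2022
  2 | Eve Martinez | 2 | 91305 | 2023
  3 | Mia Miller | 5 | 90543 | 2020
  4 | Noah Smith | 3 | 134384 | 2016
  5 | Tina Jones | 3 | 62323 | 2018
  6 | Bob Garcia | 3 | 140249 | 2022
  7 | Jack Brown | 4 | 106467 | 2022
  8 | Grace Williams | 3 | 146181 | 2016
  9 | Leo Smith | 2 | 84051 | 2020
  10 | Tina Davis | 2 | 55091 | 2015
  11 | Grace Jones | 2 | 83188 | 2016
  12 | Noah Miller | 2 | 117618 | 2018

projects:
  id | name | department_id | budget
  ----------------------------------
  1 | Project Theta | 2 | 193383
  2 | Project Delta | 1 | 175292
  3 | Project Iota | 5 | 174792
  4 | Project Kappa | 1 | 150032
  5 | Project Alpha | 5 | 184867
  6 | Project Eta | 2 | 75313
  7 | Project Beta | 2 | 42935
SELECT hire_year, COUNT(*) AS n FROM employees GROUP BY hire_year HAVING COUNT(*) >= 2

Execution result:
hire_year | n
2016 | 3
2018 | 2
2020 | 2
2022 | 3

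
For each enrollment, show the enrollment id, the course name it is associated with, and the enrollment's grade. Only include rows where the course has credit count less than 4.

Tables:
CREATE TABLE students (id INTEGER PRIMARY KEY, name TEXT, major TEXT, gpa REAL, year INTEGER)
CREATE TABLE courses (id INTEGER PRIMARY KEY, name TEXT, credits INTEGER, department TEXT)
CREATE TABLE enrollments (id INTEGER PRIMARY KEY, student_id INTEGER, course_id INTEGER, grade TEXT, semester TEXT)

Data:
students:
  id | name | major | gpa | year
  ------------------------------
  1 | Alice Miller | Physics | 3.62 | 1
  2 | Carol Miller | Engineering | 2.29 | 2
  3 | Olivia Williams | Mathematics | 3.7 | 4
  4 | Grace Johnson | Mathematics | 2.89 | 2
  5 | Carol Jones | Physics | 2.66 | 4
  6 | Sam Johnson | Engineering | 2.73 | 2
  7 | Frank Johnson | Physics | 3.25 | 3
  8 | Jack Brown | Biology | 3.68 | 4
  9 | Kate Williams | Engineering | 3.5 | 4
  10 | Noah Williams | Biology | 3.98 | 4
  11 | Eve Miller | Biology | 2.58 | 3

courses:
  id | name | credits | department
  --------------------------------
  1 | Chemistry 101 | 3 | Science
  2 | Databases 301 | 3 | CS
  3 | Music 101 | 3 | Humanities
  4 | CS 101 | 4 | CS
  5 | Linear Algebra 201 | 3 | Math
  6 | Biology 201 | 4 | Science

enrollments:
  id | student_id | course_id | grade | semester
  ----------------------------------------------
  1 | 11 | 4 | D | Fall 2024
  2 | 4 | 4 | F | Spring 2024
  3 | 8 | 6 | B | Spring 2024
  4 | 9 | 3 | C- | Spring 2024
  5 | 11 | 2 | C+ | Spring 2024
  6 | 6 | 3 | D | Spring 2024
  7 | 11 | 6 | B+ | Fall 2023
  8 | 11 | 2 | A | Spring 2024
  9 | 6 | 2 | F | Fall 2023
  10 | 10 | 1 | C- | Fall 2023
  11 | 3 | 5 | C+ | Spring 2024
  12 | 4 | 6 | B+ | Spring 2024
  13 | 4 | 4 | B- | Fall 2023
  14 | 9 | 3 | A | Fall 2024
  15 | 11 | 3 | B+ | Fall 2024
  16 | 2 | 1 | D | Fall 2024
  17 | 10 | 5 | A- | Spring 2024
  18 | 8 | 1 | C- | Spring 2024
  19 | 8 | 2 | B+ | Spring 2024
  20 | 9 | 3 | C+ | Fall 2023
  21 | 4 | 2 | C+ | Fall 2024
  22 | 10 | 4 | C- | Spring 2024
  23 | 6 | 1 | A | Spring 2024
SELECT c.id, p.name AS course, c.grade FROM enrollments c JOIN courses p ON c.course_id = p.id WHERE p.credits < 4

Execution result:
id | course | grade
4 | Music 101 | C-
5 | Databases 301 | C+
6 | Music 101 | D
8 | Databases 301 | A
9 | Databases 301 | F
10 | Chemistry 101 | C-
11 | Linear Algebra 201 | C+
14 | Music 101 | A
15 | Music 101 | B+
16 | Chemistry 101 | D
17 | Linear Algebra 201 | A-
18 | Chemistry 101 | C-
19 | Databases 301 | B+
20 | Music 101 | C+
21 | Databases 301 | C+
23 | Chemistry 101 | A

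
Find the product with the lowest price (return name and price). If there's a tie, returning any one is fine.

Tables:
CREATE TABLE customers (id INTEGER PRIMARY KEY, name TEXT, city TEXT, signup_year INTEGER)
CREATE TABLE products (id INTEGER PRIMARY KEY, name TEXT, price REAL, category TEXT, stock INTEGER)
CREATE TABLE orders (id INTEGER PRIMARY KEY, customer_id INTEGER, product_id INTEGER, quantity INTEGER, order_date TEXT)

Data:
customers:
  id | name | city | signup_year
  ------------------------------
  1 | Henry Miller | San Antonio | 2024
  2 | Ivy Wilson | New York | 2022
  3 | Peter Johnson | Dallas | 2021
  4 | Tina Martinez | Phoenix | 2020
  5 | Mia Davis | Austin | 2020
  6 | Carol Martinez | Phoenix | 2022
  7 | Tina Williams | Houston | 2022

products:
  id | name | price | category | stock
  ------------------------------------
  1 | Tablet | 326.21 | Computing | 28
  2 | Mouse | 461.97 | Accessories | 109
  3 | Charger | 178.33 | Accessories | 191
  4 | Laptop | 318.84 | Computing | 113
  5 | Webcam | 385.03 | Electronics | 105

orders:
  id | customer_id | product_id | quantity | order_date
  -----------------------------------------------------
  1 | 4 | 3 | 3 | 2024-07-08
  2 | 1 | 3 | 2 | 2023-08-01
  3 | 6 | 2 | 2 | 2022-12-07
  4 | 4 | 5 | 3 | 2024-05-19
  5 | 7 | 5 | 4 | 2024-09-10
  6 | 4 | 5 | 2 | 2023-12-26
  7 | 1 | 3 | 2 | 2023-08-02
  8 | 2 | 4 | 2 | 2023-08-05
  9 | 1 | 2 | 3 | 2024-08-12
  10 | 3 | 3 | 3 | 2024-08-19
SELECT name, price FROM products ORDER BY price ASC LIMIT 1

Execution result:
name | price
Charger | 178.33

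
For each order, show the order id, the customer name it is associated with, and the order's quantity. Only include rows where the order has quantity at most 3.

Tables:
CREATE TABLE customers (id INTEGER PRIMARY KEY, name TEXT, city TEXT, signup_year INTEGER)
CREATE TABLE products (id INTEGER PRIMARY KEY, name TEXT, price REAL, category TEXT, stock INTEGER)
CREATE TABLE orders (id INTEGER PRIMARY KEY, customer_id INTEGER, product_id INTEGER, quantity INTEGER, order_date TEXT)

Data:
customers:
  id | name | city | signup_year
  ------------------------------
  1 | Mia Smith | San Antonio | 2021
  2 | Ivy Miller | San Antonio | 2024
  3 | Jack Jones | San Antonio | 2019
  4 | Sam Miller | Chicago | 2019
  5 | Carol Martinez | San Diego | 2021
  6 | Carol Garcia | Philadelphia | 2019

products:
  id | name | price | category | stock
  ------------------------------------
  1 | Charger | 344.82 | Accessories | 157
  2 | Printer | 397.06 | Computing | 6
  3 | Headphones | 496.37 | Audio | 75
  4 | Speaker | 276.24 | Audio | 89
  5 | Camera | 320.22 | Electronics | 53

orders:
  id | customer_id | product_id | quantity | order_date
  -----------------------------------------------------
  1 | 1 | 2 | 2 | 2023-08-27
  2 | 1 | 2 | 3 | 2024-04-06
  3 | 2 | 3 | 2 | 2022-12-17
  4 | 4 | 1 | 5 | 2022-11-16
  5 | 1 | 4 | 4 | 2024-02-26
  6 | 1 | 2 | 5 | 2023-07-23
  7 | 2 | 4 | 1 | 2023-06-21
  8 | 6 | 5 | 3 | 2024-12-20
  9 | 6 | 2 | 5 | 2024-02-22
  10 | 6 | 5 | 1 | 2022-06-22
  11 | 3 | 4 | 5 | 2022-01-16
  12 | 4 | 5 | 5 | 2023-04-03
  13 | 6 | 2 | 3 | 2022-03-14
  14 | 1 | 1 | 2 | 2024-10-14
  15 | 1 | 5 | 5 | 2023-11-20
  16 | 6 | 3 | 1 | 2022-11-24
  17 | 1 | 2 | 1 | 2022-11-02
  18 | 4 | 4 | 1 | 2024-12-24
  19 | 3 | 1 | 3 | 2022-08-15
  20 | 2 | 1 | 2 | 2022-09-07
SELECT c.id, p.name AS customer, c.quantity FROM orders c JOIN customers p ON c.customer_id = p.id WHERE c.quantity <= 3

Execution result:
id | customer | quantity
1 | Mia Smith | 2
2 | Mia Smith | 3
3 | Ivy Miller | 2
7 | Ivy Miller | 1
8 | Carol Garcia | 3
10 | Carol Garcia | 1
13 | Carol Garcia | 3
14 | Mia Smith | 2
16 | Carol Garcia | 1
17 | Mia Smith | 1
18 | Sam Miller | 1
19 | Jack Jones | 3
20 | Ivy Miller | 2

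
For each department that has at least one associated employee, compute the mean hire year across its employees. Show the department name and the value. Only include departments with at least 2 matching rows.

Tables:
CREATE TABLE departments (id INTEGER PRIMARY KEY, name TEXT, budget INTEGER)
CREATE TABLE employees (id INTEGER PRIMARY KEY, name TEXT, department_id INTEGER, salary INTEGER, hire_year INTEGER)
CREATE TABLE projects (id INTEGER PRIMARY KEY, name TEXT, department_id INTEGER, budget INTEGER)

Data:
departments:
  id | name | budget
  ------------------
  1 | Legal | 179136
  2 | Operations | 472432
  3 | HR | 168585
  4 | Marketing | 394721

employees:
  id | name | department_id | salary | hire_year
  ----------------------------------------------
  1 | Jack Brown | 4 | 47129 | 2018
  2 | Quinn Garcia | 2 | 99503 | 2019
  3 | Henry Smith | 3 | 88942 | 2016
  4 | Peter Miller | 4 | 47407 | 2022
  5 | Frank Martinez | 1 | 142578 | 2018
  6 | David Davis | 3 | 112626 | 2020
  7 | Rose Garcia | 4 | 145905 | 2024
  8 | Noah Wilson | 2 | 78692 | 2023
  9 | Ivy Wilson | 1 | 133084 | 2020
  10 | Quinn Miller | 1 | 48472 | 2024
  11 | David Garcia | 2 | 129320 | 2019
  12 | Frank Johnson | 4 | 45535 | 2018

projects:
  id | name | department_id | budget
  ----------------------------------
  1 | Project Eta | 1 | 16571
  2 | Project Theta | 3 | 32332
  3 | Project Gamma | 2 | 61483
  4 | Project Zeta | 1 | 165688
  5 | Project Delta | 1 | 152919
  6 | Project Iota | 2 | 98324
SELECT p.name, AVG(c.hire_year) AS avg_hire_year FROM employees c JOIN departments p ON c.department_id = p.id GROUP BY p.id, p.name HAVING COUNT(*) >= 2

Execution result:
name | avg_hire_year
Legal | 2020.67
Operations | 2020.33
HR | 2018.00
Marketing | 2020.50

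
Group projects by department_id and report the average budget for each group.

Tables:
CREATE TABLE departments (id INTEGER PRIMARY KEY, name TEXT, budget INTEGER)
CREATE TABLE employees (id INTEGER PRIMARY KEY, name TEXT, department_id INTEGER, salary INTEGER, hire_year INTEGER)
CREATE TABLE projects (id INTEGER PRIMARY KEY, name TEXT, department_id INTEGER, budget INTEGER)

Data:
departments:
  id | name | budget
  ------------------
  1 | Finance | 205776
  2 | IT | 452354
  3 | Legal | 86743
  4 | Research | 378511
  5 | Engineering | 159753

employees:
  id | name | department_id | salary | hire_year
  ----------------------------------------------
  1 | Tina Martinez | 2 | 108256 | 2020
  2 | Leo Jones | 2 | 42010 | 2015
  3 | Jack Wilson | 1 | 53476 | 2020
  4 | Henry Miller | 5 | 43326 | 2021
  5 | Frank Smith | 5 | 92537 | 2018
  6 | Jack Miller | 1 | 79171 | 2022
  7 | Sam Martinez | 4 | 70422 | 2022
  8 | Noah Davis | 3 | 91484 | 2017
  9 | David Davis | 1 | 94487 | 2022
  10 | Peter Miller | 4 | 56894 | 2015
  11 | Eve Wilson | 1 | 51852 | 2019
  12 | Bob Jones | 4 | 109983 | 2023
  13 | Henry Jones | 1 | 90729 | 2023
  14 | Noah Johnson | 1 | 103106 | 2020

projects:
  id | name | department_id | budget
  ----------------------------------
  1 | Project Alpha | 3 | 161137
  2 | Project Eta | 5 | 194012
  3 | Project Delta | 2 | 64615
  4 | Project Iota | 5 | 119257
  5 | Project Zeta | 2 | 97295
SELECT department_id, AVG(budget) AS avg_budget FROM projects GROUP BY department_id

Execution result:
department_id | avg_budget
2 | 80955.00
3 | 161137.00
5 | 156634.50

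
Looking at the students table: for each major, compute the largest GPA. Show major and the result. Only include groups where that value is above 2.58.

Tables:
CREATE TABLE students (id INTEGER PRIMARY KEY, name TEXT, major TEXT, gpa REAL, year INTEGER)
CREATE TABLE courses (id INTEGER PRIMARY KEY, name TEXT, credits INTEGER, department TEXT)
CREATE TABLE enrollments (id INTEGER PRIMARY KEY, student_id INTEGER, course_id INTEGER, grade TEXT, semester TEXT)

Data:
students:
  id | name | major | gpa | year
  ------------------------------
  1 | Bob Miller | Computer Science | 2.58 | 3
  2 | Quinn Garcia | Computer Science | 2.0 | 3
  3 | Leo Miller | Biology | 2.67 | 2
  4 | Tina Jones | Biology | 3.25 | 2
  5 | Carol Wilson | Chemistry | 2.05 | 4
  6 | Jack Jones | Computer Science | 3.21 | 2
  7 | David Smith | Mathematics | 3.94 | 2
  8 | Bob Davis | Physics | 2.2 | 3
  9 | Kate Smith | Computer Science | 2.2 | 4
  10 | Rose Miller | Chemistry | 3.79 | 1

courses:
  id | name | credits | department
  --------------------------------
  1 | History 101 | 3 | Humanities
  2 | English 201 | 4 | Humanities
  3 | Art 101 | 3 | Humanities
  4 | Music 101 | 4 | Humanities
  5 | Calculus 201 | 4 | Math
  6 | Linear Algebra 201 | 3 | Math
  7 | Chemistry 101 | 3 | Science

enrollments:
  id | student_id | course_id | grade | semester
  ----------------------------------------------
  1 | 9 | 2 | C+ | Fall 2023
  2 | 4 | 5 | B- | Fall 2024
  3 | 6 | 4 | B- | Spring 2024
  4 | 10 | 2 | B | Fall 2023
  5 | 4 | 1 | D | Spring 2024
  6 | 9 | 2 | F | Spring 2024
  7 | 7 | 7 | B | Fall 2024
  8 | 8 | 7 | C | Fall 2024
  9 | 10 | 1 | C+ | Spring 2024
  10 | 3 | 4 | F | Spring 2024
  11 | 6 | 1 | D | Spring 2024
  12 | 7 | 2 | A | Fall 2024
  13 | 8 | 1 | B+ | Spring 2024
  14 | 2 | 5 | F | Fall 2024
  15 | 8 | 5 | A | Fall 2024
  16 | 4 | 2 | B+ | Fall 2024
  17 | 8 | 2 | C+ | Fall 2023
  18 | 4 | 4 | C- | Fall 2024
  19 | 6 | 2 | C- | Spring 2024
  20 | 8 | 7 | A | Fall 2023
SELECT major, MAX(gpa) AS max_gpa FROM students GROUP BY major HAVING MAX(gpa) > 2.58

Execution result:
major | max_gpa
Biology | 3.25
Chemistry | 3.79
Computer Science | 3.21
Mathematics | 3.94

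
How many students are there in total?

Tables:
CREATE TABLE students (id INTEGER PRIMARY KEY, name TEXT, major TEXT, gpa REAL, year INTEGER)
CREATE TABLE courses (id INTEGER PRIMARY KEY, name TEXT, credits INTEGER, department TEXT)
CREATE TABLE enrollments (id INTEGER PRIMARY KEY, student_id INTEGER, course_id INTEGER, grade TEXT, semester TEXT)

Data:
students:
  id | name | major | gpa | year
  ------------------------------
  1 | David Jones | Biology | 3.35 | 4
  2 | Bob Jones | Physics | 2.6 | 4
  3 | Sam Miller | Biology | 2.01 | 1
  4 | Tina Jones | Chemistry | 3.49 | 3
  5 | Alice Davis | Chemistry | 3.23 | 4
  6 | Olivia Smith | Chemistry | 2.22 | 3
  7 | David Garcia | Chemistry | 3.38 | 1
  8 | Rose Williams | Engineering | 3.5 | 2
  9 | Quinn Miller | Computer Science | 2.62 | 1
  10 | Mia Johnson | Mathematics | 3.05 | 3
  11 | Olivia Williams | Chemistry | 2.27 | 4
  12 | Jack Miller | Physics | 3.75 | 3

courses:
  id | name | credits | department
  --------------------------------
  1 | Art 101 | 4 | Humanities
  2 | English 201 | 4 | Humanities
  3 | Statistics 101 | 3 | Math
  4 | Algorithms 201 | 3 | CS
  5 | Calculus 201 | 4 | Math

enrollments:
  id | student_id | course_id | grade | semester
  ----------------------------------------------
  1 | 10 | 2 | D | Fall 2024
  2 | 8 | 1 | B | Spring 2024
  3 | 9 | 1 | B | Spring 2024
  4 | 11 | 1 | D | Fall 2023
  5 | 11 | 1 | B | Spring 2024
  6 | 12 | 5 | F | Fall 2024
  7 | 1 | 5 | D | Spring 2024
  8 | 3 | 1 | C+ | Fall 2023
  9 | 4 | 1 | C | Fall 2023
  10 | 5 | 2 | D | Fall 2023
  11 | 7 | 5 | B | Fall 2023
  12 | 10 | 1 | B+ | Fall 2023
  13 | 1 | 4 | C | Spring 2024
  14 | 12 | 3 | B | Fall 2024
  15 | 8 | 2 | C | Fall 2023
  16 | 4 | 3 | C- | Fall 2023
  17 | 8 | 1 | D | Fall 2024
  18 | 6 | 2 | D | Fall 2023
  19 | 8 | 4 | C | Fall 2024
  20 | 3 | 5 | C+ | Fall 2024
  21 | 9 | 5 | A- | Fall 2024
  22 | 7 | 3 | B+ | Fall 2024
SELECT COUNT(*) FROM students

Execution result:
12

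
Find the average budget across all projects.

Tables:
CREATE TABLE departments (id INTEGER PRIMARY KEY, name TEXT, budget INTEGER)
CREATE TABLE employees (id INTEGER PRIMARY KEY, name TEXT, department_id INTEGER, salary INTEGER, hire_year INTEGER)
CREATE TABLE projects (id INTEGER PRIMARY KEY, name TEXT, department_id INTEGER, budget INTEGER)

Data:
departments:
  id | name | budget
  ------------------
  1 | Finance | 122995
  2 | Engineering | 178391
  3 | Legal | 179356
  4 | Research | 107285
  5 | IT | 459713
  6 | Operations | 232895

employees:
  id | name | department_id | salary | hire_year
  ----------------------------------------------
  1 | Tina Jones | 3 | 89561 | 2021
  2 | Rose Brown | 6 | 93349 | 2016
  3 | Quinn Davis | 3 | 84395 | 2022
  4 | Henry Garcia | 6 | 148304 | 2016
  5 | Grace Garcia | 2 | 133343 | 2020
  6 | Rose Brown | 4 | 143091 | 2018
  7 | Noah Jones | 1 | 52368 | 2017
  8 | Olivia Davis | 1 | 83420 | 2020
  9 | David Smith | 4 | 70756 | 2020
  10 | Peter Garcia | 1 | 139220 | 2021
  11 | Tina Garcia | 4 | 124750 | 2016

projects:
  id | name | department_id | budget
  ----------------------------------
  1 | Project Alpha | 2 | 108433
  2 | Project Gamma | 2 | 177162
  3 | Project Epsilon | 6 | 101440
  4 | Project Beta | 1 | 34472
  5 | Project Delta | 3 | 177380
SELECT AVG(budget) FROM projects

Execution result:
119777.40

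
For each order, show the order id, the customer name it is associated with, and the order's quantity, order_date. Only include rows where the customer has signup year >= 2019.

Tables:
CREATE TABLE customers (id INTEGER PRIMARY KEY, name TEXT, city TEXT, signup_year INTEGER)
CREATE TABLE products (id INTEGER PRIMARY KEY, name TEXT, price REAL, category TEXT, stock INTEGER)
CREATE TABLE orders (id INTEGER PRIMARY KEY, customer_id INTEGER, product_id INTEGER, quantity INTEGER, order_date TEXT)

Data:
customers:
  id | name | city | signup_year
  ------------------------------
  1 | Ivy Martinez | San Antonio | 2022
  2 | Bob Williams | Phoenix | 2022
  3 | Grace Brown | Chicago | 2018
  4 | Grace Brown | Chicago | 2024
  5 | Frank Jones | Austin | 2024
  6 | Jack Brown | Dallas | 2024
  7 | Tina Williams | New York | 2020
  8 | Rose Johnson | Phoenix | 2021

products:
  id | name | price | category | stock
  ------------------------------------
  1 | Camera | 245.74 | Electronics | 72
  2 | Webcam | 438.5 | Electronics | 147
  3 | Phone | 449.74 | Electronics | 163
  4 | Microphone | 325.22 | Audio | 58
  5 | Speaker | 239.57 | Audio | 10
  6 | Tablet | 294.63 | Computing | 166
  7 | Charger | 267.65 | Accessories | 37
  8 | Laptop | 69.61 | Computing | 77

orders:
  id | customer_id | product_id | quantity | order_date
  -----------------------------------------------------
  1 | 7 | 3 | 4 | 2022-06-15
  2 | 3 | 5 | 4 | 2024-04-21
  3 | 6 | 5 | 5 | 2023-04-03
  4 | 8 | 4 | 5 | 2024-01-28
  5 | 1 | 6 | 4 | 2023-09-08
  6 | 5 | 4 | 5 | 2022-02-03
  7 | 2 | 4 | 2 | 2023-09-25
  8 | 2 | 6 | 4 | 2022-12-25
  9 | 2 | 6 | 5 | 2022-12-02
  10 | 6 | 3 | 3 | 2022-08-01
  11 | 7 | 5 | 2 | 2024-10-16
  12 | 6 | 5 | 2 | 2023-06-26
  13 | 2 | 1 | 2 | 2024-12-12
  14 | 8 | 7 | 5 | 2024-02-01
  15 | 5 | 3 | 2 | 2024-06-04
SELECT c.id, p.name AS customer, c.quantity, c.order_date FROM orders c JOIN customers p ON c.customer_id = p.id WHERE p.signup_year >= 2019

Execution result:
id | customer | quantity | order_date
1 | Tina Williams | 4 | 2022-06-15
3 | Jack Brown | 5 | 2023-04-03
4 | Rose Johnson | 5 | 2024-01-28
5 | Ivy Martinez | 4 | 2023-09-08
6 | Frank Jones | 5 | 2022-02-03
7 | Bob Williams | 2 | 2023-09-25
8 | Bob Williams | 4 | 2022-12-25
9 | Bob Williams | 5 | 2022-12-02
10 | Jack Brown | 3 | 2022-08-01
11 | Tina Williams | 2 | 2024-10-16
12 | Jack Brown | 2 | 2023-06-26
13 | Bob Williams | 2 | 2024-12-12
14 | Rose Johnson | 5 | 2024-02-01
15 | Frank Jones | 2 | 2024-06-04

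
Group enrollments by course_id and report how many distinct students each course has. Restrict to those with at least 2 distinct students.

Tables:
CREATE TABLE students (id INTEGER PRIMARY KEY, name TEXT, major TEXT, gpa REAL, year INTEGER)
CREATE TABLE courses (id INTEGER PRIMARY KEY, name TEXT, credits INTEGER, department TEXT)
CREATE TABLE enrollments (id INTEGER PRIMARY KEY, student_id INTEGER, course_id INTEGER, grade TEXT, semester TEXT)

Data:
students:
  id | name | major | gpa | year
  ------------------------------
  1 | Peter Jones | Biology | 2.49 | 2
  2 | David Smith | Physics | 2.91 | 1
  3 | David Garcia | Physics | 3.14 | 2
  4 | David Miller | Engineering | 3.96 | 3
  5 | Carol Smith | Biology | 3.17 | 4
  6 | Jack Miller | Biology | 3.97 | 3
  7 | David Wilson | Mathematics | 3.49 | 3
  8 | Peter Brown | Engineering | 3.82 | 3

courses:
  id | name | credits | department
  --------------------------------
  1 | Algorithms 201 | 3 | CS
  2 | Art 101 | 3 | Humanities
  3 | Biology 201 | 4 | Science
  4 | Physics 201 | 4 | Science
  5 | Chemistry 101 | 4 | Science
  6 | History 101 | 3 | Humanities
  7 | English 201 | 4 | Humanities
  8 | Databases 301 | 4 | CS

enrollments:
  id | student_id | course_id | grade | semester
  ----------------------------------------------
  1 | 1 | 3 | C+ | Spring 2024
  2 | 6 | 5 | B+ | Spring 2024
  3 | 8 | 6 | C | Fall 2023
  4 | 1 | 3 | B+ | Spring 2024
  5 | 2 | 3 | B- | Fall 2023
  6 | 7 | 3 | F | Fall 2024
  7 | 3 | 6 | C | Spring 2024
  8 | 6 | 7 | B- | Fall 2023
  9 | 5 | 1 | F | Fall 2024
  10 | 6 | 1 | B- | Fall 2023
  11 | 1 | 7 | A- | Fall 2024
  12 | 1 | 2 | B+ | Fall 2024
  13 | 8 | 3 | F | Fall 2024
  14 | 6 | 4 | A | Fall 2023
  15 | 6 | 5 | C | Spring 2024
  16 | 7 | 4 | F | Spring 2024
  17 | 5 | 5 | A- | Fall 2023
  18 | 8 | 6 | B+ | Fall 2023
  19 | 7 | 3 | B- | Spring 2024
SELECT course_id, COUNT(DISTINCT student_id) AS distinct_student_count FROM enrollments GROUP BY course_id HAVING COUNT(DISTINCT student_id) >= 2

Execution result:
course_id | distinct_student_count
1 | 2
3 | 4
4 | 2
5 | 2
6 | 2
7 | 2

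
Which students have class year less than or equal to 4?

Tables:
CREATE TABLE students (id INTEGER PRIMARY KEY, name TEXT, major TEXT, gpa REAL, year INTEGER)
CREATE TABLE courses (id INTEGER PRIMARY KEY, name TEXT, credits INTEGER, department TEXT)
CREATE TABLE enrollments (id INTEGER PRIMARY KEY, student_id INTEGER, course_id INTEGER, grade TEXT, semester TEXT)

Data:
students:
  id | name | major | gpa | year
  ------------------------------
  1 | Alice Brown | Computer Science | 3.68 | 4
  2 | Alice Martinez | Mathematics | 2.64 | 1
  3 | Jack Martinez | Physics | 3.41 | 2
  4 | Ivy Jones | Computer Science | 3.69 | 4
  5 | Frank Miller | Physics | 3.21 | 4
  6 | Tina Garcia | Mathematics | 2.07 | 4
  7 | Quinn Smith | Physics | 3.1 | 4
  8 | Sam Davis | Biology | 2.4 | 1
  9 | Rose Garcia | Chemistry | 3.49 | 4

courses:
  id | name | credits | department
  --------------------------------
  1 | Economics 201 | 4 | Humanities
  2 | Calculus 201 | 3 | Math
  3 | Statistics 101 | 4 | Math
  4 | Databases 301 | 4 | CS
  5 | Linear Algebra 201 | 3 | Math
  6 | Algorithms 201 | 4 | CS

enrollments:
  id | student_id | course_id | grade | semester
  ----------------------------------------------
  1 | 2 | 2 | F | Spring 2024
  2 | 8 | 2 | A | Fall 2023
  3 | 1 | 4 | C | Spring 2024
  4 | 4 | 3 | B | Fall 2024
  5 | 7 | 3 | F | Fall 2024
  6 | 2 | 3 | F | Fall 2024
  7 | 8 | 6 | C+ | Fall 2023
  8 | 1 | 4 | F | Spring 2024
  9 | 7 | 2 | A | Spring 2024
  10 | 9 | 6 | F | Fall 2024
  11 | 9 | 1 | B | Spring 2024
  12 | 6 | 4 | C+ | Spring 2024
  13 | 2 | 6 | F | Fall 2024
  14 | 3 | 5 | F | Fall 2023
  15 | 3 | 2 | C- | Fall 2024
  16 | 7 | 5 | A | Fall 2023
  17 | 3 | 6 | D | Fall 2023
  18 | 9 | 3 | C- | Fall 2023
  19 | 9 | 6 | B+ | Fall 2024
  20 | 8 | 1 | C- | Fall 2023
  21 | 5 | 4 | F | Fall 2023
SELECT name, year FROM students WHERE year <= 4

Execution result:
name | year
Alice Brown | 4
Alice Martinez | 1
Jack Martinez | 2
Ivy Jones | 4
Frank Miller | 4
Tina Garcia | 4
Quinn Smith | 4
Sam Davis | 1
Rose Garcia | 4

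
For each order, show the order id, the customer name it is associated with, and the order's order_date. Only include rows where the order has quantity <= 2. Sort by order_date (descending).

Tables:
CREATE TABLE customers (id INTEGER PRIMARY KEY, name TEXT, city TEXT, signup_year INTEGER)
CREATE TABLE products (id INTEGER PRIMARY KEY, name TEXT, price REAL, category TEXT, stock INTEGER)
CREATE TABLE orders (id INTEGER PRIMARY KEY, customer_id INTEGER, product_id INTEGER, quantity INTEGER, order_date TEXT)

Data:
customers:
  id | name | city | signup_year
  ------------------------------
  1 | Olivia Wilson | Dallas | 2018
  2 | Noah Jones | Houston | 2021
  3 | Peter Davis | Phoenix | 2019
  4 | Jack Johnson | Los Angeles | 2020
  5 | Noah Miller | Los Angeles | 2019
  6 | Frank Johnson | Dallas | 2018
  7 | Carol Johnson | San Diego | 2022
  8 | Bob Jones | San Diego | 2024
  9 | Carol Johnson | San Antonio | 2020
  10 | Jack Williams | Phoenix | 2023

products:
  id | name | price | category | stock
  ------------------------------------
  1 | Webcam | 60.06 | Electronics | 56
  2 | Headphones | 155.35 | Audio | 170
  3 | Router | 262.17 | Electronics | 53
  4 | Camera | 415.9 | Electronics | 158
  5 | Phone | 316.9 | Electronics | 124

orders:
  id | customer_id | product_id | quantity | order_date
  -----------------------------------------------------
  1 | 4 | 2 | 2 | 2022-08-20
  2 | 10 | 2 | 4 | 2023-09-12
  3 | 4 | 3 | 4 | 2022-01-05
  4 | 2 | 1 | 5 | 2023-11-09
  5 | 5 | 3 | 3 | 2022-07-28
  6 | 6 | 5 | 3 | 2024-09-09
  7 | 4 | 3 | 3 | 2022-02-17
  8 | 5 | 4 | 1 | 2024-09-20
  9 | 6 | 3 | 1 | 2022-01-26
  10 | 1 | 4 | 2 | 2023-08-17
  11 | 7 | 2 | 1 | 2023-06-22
SELECT c.id, p.name AS customer, c.order_date FROM orders c JOIN customers p ON c.customer_id = p.id WHERE c.quantity <= 2 ORDER BY c.order_date DESC

Execution result:
id | customer | order_date
8 | Noah Miller | 2024-09-20
10 | Olivia Wilson | 2023-08-17
11 | Carol Johnson | 2023-06-22
1 | Jack Johnson | 2022-08-20
9 | Frank Johnson | 2022-01-26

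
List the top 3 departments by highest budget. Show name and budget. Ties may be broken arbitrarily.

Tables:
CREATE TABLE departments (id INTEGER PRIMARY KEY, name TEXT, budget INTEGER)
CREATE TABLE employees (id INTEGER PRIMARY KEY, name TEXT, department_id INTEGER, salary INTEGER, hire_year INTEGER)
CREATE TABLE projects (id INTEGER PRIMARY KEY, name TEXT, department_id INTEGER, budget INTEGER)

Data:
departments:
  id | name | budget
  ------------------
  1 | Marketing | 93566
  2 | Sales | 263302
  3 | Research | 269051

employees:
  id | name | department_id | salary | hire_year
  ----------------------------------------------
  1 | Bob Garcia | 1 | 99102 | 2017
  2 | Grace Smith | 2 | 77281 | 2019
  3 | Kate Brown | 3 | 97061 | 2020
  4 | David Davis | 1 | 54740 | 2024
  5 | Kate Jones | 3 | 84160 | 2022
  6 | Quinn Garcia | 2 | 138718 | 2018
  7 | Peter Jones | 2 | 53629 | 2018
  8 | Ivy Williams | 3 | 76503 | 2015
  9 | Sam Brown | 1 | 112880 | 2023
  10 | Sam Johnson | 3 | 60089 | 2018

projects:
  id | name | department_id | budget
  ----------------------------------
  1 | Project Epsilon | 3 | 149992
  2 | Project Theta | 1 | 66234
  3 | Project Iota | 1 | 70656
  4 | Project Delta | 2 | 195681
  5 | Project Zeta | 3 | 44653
SELECT name, budget FROM departments ORDER BY budget DESC LIMIT 3

Execution result:
name | budget
Research | 269051
Sales | 263302
Marketing | 93566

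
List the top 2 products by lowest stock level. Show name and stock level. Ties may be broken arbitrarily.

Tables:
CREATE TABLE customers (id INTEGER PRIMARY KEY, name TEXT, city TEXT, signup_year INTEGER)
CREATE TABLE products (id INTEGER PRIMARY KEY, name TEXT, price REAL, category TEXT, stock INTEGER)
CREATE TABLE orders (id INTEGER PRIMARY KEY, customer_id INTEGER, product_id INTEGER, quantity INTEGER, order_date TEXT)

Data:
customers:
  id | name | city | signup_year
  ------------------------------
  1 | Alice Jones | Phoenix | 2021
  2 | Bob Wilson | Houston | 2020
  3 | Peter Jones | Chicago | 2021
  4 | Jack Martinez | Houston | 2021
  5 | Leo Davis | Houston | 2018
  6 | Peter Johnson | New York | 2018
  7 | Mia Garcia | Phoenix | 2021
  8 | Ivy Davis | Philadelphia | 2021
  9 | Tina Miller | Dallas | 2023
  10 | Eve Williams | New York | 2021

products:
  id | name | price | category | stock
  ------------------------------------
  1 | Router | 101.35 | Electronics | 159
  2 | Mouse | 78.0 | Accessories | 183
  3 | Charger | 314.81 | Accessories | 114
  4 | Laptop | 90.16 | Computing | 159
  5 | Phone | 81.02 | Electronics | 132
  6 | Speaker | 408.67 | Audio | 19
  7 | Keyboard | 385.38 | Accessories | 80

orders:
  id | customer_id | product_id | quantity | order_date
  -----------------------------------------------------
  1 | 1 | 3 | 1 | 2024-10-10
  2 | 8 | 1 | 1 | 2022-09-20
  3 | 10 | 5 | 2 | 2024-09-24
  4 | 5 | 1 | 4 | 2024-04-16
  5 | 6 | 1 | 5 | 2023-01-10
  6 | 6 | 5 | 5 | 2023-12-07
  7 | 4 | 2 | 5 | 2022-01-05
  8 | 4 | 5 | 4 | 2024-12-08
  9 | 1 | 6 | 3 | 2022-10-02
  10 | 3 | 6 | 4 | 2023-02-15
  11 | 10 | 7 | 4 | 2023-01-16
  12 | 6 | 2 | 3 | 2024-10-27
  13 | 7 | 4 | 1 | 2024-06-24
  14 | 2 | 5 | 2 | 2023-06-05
SELECT name, stock FROM products ORDER BY stock ASC LIMIT 2

Execution result:
name | stock
Speaker | 19
Keyboard | 80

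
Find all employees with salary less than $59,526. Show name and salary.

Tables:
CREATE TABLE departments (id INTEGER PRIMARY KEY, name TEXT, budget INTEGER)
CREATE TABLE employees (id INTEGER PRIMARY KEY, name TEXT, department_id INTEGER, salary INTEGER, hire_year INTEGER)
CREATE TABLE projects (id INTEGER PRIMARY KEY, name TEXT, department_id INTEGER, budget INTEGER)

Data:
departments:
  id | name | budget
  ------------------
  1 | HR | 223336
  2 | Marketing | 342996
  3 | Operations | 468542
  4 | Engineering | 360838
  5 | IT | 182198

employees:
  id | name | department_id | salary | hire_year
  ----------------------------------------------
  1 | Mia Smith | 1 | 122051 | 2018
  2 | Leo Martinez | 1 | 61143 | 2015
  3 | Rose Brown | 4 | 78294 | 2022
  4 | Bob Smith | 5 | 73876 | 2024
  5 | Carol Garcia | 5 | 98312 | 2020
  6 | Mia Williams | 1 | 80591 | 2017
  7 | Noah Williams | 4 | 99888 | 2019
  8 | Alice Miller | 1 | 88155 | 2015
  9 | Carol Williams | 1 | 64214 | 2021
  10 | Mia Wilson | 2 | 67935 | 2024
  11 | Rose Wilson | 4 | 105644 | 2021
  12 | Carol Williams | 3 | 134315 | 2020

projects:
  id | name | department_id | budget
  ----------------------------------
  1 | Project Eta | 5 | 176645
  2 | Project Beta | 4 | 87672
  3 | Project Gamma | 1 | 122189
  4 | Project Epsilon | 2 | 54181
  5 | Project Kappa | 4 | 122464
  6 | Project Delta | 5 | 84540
SELECT name, salary FROM employees WHERE salary < 59526

Execution result:
(no rows)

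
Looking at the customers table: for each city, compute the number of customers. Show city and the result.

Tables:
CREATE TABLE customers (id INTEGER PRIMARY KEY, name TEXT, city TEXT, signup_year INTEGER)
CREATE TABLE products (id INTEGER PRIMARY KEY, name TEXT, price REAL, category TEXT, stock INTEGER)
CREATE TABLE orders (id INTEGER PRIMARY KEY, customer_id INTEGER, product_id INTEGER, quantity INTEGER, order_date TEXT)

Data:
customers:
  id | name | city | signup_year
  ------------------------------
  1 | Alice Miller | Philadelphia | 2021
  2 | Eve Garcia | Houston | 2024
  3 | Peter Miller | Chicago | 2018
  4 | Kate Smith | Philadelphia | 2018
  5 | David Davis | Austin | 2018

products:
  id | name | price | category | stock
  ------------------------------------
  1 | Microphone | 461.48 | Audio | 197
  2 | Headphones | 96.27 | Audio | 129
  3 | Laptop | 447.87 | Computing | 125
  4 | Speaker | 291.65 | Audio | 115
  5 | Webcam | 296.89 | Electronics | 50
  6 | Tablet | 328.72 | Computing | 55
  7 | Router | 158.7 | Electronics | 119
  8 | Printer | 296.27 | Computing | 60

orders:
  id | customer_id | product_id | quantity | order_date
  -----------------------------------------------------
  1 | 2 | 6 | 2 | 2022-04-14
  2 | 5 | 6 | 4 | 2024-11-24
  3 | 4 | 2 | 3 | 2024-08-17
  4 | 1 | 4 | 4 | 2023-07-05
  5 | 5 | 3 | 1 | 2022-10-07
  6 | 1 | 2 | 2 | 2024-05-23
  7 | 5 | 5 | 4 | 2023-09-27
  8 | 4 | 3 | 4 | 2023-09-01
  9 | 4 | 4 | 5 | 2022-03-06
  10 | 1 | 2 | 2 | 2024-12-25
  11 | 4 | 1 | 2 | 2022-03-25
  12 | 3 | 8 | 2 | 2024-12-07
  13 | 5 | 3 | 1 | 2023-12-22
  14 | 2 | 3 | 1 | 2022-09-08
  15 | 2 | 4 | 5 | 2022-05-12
SELECT city, COUNT(*) AS n FROM customers GROUP BY city

Execution result:
city | n
Austin | 1
Chicago | 1
Houston | 1
Philadelphia | 2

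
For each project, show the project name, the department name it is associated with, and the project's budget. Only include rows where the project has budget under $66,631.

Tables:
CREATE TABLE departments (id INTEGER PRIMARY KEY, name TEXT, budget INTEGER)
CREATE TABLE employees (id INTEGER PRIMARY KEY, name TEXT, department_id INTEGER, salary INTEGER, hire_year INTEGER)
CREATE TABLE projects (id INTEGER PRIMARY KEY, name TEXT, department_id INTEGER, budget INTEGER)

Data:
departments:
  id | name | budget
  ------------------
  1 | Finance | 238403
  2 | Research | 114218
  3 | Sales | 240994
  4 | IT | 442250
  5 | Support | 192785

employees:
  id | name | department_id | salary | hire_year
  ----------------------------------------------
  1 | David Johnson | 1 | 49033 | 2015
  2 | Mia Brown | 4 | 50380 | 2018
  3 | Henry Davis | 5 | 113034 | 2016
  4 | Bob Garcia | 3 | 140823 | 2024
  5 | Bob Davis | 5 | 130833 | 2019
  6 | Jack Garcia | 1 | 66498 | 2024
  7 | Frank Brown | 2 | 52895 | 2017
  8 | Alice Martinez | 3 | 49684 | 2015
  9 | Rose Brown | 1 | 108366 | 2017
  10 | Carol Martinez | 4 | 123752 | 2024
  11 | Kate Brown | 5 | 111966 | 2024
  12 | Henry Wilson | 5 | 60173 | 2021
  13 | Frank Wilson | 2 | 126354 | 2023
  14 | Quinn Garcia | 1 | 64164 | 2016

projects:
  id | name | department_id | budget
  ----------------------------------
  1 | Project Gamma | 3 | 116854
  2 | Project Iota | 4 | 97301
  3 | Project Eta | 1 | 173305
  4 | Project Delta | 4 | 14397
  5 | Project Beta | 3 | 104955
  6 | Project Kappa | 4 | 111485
SELECT c.name, p.name AS department, c.budget FROM projects c JOIN departments p ON c.department_id = p.id WHERE c.budget < 66631

Execution result:
name | department | budget
Project Delta | IT | 14397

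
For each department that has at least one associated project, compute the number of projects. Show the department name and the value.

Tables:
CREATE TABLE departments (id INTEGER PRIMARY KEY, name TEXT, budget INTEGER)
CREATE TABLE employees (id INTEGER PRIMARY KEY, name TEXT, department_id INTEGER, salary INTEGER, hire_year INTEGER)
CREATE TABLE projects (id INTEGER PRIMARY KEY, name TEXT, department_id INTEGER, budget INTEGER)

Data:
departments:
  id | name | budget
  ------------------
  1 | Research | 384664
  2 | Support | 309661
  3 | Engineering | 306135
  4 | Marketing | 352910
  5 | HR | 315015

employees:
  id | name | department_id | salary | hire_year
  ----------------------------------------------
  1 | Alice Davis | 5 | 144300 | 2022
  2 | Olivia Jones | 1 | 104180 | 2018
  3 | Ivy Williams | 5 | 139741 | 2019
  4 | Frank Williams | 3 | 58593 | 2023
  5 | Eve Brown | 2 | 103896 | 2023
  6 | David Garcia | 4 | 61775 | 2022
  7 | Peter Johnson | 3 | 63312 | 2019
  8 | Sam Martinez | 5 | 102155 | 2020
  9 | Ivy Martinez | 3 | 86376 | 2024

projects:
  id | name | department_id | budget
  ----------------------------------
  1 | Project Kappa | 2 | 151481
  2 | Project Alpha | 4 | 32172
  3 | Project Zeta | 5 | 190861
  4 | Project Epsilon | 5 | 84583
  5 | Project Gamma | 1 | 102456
SELECT p.name, COUNT(*) AS n FROM projects c JOIN departments p ON c.department_id = p.id GROUP BY p.id, p.name

Execution result:
name | n
Research | 1
Support | 1
Marketing | 1
HR | 2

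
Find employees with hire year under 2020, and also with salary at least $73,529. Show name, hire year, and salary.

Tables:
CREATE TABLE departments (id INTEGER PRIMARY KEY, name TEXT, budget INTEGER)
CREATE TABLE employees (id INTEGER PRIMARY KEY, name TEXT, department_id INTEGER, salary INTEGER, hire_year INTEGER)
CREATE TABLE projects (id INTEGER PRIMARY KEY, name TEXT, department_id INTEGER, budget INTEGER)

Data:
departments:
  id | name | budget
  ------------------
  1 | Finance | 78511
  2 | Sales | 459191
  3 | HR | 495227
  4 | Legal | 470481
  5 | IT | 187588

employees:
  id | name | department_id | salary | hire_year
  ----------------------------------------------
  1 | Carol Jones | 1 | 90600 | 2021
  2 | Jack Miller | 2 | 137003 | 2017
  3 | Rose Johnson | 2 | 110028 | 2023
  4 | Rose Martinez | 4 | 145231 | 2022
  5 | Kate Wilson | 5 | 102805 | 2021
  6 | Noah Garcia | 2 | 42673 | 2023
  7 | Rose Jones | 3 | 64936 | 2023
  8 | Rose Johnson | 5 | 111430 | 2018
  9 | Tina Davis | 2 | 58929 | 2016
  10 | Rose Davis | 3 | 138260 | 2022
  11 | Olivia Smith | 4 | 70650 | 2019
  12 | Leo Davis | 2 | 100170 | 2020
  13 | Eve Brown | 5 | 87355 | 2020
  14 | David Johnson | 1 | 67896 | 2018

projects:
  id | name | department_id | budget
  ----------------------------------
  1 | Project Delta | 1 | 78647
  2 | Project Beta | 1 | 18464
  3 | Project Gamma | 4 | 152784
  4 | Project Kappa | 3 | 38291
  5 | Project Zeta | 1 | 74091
SELECT name, hire_year, salary FROM employees WHERE hire_year < 2020 AND salary >= 73529

Execution result:
name | hire_year | salary
Jack Miller | 2017 | 137003
Rose Johnson | 2018 | 111430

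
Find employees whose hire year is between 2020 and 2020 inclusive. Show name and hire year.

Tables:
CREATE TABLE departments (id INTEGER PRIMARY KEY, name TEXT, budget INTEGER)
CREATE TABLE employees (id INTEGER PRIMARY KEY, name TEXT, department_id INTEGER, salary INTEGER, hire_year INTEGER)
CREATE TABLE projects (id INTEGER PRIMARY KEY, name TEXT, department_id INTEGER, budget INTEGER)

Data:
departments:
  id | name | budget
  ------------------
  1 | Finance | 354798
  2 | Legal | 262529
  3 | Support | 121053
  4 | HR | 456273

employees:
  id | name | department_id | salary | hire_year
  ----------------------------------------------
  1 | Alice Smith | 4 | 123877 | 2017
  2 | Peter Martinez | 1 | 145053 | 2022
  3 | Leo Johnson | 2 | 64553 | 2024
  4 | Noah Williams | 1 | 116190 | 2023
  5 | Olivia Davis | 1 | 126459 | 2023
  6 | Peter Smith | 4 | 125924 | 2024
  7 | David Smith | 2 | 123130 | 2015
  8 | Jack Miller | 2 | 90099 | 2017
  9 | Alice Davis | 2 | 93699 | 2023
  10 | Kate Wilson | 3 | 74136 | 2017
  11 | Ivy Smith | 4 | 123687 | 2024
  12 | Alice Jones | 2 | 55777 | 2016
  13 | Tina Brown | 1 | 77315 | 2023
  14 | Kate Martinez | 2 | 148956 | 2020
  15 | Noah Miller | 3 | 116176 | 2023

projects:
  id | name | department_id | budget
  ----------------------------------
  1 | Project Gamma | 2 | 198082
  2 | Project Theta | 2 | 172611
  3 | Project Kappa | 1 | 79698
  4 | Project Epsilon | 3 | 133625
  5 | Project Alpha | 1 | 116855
SELECT name, hire_year FROM employees WHERE hire_year BETWEEN 2020 AND 2020

Execution result:
name | hire_year
Kate Martinez | 2020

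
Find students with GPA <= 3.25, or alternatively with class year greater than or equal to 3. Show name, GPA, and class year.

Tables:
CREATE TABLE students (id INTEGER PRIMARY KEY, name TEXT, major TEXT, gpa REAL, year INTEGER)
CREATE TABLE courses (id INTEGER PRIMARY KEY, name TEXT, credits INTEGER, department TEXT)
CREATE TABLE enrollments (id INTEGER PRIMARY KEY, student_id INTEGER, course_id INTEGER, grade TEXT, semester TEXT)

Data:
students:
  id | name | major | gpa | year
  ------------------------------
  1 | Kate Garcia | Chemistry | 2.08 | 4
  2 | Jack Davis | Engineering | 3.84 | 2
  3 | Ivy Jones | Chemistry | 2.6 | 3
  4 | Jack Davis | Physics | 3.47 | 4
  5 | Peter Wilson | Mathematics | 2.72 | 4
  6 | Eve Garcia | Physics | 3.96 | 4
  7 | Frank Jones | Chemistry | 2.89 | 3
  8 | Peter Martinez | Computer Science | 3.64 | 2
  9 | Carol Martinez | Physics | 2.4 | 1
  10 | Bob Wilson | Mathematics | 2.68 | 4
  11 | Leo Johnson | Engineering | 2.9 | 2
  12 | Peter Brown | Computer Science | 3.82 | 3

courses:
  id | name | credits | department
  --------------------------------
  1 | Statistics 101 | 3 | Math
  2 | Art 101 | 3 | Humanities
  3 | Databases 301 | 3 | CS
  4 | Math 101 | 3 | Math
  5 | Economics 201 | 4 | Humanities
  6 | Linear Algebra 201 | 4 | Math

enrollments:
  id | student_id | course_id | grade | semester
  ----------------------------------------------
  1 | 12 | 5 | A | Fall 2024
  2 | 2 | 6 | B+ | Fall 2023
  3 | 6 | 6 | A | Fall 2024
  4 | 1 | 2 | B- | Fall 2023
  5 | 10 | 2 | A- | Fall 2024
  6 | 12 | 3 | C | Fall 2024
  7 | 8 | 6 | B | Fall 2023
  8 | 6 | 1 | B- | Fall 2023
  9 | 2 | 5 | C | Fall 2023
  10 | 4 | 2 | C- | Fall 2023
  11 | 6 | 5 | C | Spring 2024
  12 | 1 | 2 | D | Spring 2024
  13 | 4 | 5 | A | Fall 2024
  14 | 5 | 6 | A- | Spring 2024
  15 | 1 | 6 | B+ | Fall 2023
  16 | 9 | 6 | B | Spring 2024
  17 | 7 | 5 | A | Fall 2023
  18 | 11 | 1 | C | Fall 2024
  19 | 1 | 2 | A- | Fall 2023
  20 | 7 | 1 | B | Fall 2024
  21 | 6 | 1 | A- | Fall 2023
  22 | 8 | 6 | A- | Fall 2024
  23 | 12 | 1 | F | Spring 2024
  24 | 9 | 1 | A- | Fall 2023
SELECT name, gpa, year FROM students WHERE gpa <= 3.25 OR year >= 3

Execution result:
name | gpa | year
Kate Garcia | 2.08 | 4
Ivy Jones | 2.60 | 3
Jack Davis | 3.47 | 4
Peter Wilson | 2.72 | 4
Eve Garcia | 3.96 | 4
Frank Jones | 2.89 | 3
Carol Martinez | 2.40 | 1
Bob Wilson | 2.68 | 4
Leo Johnson | 2.90 | 2
Peter Brown | 3.82 | 3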